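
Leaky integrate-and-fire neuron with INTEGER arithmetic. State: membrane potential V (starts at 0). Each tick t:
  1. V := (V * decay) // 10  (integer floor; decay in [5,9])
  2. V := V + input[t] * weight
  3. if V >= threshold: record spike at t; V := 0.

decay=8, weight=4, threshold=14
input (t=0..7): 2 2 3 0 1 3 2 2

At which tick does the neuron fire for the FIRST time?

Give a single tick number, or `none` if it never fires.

t=0: input=2 -> V=8
t=1: input=2 -> V=0 FIRE
t=2: input=3 -> V=12
t=3: input=0 -> V=9
t=4: input=1 -> V=11
t=5: input=3 -> V=0 FIRE
t=6: input=2 -> V=8
t=7: input=2 -> V=0 FIRE

Answer: 1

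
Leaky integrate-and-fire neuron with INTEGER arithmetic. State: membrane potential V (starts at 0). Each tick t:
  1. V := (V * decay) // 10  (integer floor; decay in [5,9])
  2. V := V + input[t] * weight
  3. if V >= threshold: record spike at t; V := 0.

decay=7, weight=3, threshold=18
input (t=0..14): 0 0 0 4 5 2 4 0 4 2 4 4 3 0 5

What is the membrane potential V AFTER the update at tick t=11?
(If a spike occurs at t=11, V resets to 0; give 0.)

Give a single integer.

t=0: input=0 -> V=0
t=1: input=0 -> V=0
t=2: input=0 -> V=0
t=3: input=4 -> V=12
t=4: input=5 -> V=0 FIRE
t=5: input=2 -> V=6
t=6: input=4 -> V=16
t=7: input=0 -> V=11
t=8: input=4 -> V=0 FIRE
t=9: input=2 -> V=6
t=10: input=4 -> V=16
t=11: input=4 -> V=0 FIRE
t=12: input=3 -> V=9
t=13: input=0 -> V=6
t=14: input=5 -> V=0 FIRE

Answer: 0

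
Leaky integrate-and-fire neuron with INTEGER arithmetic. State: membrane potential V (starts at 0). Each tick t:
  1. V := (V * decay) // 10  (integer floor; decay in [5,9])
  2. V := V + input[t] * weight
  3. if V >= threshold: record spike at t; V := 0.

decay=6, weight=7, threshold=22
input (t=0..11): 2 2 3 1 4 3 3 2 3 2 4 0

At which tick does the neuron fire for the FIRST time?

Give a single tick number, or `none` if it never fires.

Answer: 1

Derivation:
t=0: input=2 -> V=14
t=1: input=2 -> V=0 FIRE
t=2: input=3 -> V=21
t=3: input=1 -> V=19
t=4: input=4 -> V=0 FIRE
t=5: input=3 -> V=21
t=6: input=3 -> V=0 FIRE
t=7: input=2 -> V=14
t=8: input=3 -> V=0 FIRE
t=9: input=2 -> V=14
t=10: input=4 -> V=0 FIRE
t=11: input=0 -> V=0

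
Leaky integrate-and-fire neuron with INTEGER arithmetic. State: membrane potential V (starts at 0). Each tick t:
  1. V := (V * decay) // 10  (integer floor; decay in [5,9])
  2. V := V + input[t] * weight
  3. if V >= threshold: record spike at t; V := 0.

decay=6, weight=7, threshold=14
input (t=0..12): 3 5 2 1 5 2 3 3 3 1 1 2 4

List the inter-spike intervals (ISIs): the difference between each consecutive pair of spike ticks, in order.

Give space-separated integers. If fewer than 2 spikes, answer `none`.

t=0: input=3 -> V=0 FIRE
t=1: input=5 -> V=0 FIRE
t=2: input=2 -> V=0 FIRE
t=3: input=1 -> V=7
t=4: input=5 -> V=0 FIRE
t=5: input=2 -> V=0 FIRE
t=6: input=3 -> V=0 FIRE
t=7: input=3 -> V=0 FIRE
t=8: input=3 -> V=0 FIRE
t=9: input=1 -> V=7
t=10: input=1 -> V=11
t=11: input=2 -> V=0 FIRE
t=12: input=4 -> V=0 FIRE

Answer: 1 1 2 1 1 1 1 3 1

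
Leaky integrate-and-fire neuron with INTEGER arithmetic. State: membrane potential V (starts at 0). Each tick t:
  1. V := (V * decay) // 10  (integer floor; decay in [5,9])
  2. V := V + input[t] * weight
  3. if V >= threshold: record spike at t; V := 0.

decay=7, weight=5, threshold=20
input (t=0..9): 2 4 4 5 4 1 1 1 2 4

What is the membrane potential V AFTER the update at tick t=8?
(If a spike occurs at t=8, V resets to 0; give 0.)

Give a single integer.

t=0: input=2 -> V=10
t=1: input=4 -> V=0 FIRE
t=2: input=4 -> V=0 FIRE
t=3: input=5 -> V=0 FIRE
t=4: input=4 -> V=0 FIRE
t=5: input=1 -> V=5
t=6: input=1 -> V=8
t=7: input=1 -> V=10
t=8: input=2 -> V=17
t=9: input=4 -> V=0 FIRE

Answer: 17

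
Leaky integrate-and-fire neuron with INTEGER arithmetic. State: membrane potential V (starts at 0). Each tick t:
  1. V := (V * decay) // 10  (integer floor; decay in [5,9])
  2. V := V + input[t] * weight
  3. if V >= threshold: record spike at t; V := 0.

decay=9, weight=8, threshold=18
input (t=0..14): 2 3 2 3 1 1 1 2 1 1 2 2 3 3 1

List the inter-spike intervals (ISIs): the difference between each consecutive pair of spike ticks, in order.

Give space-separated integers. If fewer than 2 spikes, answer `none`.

t=0: input=2 -> V=16
t=1: input=3 -> V=0 FIRE
t=2: input=2 -> V=16
t=3: input=3 -> V=0 FIRE
t=4: input=1 -> V=8
t=5: input=1 -> V=15
t=6: input=1 -> V=0 FIRE
t=7: input=2 -> V=16
t=8: input=1 -> V=0 FIRE
t=9: input=1 -> V=8
t=10: input=2 -> V=0 FIRE
t=11: input=2 -> V=16
t=12: input=3 -> V=0 FIRE
t=13: input=3 -> V=0 FIRE
t=14: input=1 -> V=8

Answer: 2 3 2 2 2 1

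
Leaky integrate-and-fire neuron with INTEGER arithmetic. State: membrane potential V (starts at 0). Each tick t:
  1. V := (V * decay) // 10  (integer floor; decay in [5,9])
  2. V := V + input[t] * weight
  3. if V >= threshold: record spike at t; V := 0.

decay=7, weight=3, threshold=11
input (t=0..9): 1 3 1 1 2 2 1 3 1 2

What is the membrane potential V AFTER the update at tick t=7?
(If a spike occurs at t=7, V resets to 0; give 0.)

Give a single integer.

t=0: input=1 -> V=3
t=1: input=3 -> V=0 FIRE
t=2: input=1 -> V=3
t=3: input=1 -> V=5
t=4: input=2 -> V=9
t=5: input=2 -> V=0 FIRE
t=6: input=1 -> V=3
t=7: input=3 -> V=0 FIRE
t=8: input=1 -> V=3
t=9: input=2 -> V=8

Answer: 0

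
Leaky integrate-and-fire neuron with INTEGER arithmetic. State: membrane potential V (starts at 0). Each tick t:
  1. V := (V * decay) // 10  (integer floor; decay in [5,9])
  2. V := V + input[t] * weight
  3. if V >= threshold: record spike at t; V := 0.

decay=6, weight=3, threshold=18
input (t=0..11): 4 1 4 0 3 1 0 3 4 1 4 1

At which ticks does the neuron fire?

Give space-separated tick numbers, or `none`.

Answer: 2 8

Derivation:
t=0: input=4 -> V=12
t=1: input=1 -> V=10
t=2: input=4 -> V=0 FIRE
t=3: input=0 -> V=0
t=4: input=3 -> V=9
t=5: input=1 -> V=8
t=6: input=0 -> V=4
t=7: input=3 -> V=11
t=8: input=4 -> V=0 FIRE
t=9: input=1 -> V=3
t=10: input=4 -> V=13
t=11: input=1 -> V=10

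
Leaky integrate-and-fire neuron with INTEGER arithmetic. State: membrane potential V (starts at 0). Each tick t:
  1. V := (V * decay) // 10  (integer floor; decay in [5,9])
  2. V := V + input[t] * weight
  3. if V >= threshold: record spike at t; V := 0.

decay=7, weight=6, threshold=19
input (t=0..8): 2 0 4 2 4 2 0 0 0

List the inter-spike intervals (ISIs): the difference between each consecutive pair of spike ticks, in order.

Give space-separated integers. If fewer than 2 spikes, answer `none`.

Answer: 2

Derivation:
t=0: input=2 -> V=12
t=1: input=0 -> V=8
t=2: input=4 -> V=0 FIRE
t=3: input=2 -> V=12
t=4: input=4 -> V=0 FIRE
t=5: input=2 -> V=12
t=6: input=0 -> V=8
t=7: input=0 -> V=5
t=8: input=0 -> V=3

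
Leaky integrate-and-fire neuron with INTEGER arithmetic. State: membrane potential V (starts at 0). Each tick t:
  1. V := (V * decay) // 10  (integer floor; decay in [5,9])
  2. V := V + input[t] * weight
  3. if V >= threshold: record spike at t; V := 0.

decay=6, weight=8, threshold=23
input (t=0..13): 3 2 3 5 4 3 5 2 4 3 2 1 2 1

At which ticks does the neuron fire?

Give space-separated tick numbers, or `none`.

Answer: 0 2 3 4 5 6 8 9 12

Derivation:
t=0: input=3 -> V=0 FIRE
t=1: input=2 -> V=16
t=2: input=3 -> V=0 FIRE
t=3: input=5 -> V=0 FIRE
t=4: input=4 -> V=0 FIRE
t=5: input=3 -> V=0 FIRE
t=6: input=5 -> V=0 FIRE
t=7: input=2 -> V=16
t=8: input=4 -> V=0 FIRE
t=9: input=3 -> V=0 FIRE
t=10: input=2 -> V=16
t=11: input=1 -> V=17
t=12: input=2 -> V=0 FIRE
t=13: input=1 -> V=8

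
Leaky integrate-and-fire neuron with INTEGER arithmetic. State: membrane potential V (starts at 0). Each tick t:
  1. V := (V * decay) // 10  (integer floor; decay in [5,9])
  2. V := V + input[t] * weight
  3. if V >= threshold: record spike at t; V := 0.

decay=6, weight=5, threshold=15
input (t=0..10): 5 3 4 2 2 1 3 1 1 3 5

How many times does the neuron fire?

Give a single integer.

t=0: input=5 -> V=0 FIRE
t=1: input=3 -> V=0 FIRE
t=2: input=4 -> V=0 FIRE
t=3: input=2 -> V=10
t=4: input=2 -> V=0 FIRE
t=5: input=1 -> V=5
t=6: input=3 -> V=0 FIRE
t=7: input=1 -> V=5
t=8: input=1 -> V=8
t=9: input=3 -> V=0 FIRE
t=10: input=5 -> V=0 FIRE

Answer: 7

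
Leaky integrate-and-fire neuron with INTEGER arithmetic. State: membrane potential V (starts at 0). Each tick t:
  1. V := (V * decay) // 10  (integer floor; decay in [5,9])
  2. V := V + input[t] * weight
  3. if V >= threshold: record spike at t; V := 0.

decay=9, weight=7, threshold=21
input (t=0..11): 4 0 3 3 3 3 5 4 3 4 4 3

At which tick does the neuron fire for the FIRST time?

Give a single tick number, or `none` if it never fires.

Answer: 0

Derivation:
t=0: input=4 -> V=0 FIRE
t=1: input=0 -> V=0
t=2: input=3 -> V=0 FIRE
t=3: input=3 -> V=0 FIRE
t=4: input=3 -> V=0 FIRE
t=5: input=3 -> V=0 FIRE
t=6: input=5 -> V=0 FIRE
t=7: input=4 -> V=0 FIRE
t=8: input=3 -> V=0 FIRE
t=9: input=4 -> V=0 FIRE
t=10: input=4 -> V=0 FIRE
t=11: input=3 -> V=0 FIRE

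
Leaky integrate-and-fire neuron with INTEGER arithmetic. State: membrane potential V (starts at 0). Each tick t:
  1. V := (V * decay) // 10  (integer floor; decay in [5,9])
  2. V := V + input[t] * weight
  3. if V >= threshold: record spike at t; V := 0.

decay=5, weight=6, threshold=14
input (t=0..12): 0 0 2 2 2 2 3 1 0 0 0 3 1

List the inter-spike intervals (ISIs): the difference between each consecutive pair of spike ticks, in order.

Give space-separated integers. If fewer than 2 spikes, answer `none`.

t=0: input=0 -> V=0
t=1: input=0 -> V=0
t=2: input=2 -> V=12
t=3: input=2 -> V=0 FIRE
t=4: input=2 -> V=12
t=5: input=2 -> V=0 FIRE
t=6: input=3 -> V=0 FIRE
t=7: input=1 -> V=6
t=8: input=0 -> V=3
t=9: input=0 -> V=1
t=10: input=0 -> V=0
t=11: input=3 -> V=0 FIRE
t=12: input=1 -> V=6

Answer: 2 1 5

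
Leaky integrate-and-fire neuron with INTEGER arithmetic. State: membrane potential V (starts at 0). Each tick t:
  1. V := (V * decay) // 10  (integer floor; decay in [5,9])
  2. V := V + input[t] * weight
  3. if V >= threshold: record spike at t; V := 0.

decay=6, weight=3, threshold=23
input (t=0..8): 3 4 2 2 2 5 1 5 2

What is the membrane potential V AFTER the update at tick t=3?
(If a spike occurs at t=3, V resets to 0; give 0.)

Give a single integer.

Answer: 15

Derivation:
t=0: input=3 -> V=9
t=1: input=4 -> V=17
t=2: input=2 -> V=16
t=3: input=2 -> V=15
t=4: input=2 -> V=15
t=5: input=5 -> V=0 FIRE
t=6: input=1 -> V=3
t=7: input=5 -> V=16
t=8: input=2 -> V=15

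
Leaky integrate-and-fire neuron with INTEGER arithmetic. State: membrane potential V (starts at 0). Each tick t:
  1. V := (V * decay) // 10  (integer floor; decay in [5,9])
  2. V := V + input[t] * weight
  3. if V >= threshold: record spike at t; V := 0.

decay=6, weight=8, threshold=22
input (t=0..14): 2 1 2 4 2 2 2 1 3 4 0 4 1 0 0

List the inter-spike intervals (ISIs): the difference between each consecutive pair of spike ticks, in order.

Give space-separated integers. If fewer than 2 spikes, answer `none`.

t=0: input=2 -> V=16
t=1: input=1 -> V=17
t=2: input=2 -> V=0 FIRE
t=3: input=4 -> V=0 FIRE
t=4: input=2 -> V=16
t=5: input=2 -> V=0 FIRE
t=6: input=2 -> V=16
t=7: input=1 -> V=17
t=8: input=3 -> V=0 FIRE
t=9: input=4 -> V=0 FIRE
t=10: input=0 -> V=0
t=11: input=4 -> V=0 FIRE
t=12: input=1 -> V=8
t=13: input=0 -> V=4
t=14: input=0 -> V=2

Answer: 1 2 3 1 2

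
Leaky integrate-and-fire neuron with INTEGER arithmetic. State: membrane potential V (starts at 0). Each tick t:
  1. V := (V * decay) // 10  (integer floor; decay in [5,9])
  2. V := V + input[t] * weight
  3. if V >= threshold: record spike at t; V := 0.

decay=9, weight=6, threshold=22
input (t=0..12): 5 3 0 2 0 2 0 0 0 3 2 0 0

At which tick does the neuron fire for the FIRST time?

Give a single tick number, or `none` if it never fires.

t=0: input=5 -> V=0 FIRE
t=1: input=3 -> V=18
t=2: input=0 -> V=16
t=3: input=2 -> V=0 FIRE
t=4: input=0 -> V=0
t=5: input=2 -> V=12
t=6: input=0 -> V=10
t=7: input=0 -> V=9
t=8: input=0 -> V=8
t=9: input=3 -> V=0 FIRE
t=10: input=2 -> V=12
t=11: input=0 -> V=10
t=12: input=0 -> V=9

Answer: 0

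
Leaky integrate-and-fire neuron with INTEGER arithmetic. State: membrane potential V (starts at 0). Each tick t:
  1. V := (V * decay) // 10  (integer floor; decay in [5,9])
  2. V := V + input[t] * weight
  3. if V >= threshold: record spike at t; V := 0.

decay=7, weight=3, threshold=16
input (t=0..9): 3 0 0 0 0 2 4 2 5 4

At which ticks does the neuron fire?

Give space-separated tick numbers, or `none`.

t=0: input=3 -> V=9
t=1: input=0 -> V=6
t=2: input=0 -> V=4
t=3: input=0 -> V=2
t=4: input=0 -> V=1
t=5: input=2 -> V=6
t=6: input=4 -> V=0 FIRE
t=7: input=2 -> V=6
t=8: input=5 -> V=0 FIRE
t=9: input=4 -> V=12

Answer: 6 8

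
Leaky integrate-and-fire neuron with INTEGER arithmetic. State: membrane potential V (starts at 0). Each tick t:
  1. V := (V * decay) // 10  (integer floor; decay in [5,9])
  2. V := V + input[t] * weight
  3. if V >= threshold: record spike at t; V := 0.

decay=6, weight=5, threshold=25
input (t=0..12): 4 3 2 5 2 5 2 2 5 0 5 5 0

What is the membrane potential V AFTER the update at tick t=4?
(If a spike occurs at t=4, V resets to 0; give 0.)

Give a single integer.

t=0: input=4 -> V=20
t=1: input=3 -> V=0 FIRE
t=2: input=2 -> V=10
t=3: input=5 -> V=0 FIRE
t=4: input=2 -> V=10
t=5: input=5 -> V=0 FIRE
t=6: input=2 -> V=10
t=7: input=2 -> V=16
t=8: input=5 -> V=0 FIRE
t=9: input=0 -> V=0
t=10: input=5 -> V=0 FIRE
t=11: input=5 -> V=0 FIRE
t=12: input=0 -> V=0

Answer: 10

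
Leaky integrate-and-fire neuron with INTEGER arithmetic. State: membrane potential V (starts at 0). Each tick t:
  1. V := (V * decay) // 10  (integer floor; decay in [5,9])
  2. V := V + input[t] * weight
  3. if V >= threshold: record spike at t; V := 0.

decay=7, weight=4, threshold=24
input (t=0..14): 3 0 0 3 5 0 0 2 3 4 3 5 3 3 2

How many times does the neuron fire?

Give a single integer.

Answer: 3

Derivation:
t=0: input=3 -> V=12
t=1: input=0 -> V=8
t=2: input=0 -> V=5
t=3: input=3 -> V=15
t=4: input=5 -> V=0 FIRE
t=5: input=0 -> V=0
t=6: input=0 -> V=0
t=7: input=2 -> V=8
t=8: input=3 -> V=17
t=9: input=4 -> V=0 FIRE
t=10: input=3 -> V=12
t=11: input=5 -> V=0 FIRE
t=12: input=3 -> V=12
t=13: input=3 -> V=20
t=14: input=2 -> V=22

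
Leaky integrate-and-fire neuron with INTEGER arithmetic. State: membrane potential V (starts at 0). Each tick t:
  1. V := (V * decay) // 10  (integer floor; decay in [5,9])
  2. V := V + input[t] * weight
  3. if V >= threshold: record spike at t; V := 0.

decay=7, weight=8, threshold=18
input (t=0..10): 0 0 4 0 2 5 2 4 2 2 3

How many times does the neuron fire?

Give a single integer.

Answer: 5

Derivation:
t=0: input=0 -> V=0
t=1: input=0 -> V=0
t=2: input=4 -> V=0 FIRE
t=3: input=0 -> V=0
t=4: input=2 -> V=16
t=5: input=5 -> V=0 FIRE
t=6: input=2 -> V=16
t=7: input=4 -> V=0 FIRE
t=8: input=2 -> V=16
t=9: input=2 -> V=0 FIRE
t=10: input=3 -> V=0 FIRE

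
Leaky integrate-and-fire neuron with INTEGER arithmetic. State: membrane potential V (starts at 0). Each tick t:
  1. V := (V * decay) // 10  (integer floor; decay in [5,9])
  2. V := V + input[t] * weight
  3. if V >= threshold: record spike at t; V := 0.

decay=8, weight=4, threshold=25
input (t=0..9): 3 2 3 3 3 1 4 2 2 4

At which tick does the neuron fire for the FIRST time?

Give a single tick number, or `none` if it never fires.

t=0: input=3 -> V=12
t=1: input=2 -> V=17
t=2: input=3 -> V=0 FIRE
t=3: input=3 -> V=12
t=4: input=3 -> V=21
t=5: input=1 -> V=20
t=6: input=4 -> V=0 FIRE
t=7: input=2 -> V=8
t=8: input=2 -> V=14
t=9: input=4 -> V=0 FIRE

Answer: 2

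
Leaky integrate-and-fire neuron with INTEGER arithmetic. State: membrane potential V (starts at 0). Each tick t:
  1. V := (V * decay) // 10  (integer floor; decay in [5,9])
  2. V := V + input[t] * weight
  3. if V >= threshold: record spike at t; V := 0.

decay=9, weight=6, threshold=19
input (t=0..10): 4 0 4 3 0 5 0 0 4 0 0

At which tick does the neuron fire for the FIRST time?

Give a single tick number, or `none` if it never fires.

Answer: 0

Derivation:
t=0: input=4 -> V=0 FIRE
t=1: input=0 -> V=0
t=2: input=4 -> V=0 FIRE
t=3: input=3 -> V=18
t=4: input=0 -> V=16
t=5: input=5 -> V=0 FIRE
t=6: input=0 -> V=0
t=7: input=0 -> V=0
t=8: input=4 -> V=0 FIRE
t=9: input=0 -> V=0
t=10: input=0 -> V=0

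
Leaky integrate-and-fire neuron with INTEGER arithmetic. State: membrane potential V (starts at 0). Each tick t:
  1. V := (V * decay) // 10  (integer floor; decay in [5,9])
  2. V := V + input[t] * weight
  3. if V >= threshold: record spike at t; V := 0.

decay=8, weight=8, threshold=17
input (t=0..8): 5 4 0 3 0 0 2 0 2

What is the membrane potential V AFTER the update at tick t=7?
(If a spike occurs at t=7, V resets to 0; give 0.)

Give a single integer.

Answer: 12

Derivation:
t=0: input=5 -> V=0 FIRE
t=1: input=4 -> V=0 FIRE
t=2: input=0 -> V=0
t=3: input=3 -> V=0 FIRE
t=4: input=0 -> V=0
t=5: input=0 -> V=0
t=6: input=2 -> V=16
t=7: input=0 -> V=12
t=8: input=2 -> V=0 FIRE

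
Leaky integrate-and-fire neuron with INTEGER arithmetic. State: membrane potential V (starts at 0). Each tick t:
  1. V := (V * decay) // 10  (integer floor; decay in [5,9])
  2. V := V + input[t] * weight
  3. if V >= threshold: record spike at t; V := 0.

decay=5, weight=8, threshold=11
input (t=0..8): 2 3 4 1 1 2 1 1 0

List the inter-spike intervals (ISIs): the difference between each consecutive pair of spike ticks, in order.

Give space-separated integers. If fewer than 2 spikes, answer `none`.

t=0: input=2 -> V=0 FIRE
t=1: input=3 -> V=0 FIRE
t=2: input=4 -> V=0 FIRE
t=3: input=1 -> V=8
t=4: input=1 -> V=0 FIRE
t=5: input=2 -> V=0 FIRE
t=6: input=1 -> V=8
t=7: input=1 -> V=0 FIRE
t=8: input=0 -> V=0

Answer: 1 1 2 1 2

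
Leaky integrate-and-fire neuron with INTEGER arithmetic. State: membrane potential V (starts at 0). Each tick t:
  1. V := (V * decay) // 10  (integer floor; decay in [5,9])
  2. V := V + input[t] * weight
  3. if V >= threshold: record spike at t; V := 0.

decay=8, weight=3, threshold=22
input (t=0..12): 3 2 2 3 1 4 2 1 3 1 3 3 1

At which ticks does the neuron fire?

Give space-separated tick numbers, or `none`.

t=0: input=3 -> V=9
t=1: input=2 -> V=13
t=2: input=2 -> V=16
t=3: input=3 -> V=21
t=4: input=1 -> V=19
t=5: input=4 -> V=0 FIRE
t=6: input=2 -> V=6
t=7: input=1 -> V=7
t=8: input=3 -> V=14
t=9: input=1 -> V=14
t=10: input=3 -> V=20
t=11: input=3 -> V=0 FIRE
t=12: input=1 -> V=3

Answer: 5 11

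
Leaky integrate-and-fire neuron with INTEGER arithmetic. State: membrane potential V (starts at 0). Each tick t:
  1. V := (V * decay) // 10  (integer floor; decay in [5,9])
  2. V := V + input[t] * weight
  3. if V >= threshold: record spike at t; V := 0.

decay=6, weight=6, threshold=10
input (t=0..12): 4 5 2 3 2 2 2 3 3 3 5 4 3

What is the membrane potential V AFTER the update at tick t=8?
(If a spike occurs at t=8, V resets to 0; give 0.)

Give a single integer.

Answer: 0

Derivation:
t=0: input=4 -> V=0 FIRE
t=1: input=5 -> V=0 FIRE
t=2: input=2 -> V=0 FIRE
t=3: input=3 -> V=0 FIRE
t=4: input=2 -> V=0 FIRE
t=5: input=2 -> V=0 FIRE
t=6: input=2 -> V=0 FIRE
t=7: input=3 -> V=0 FIRE
t=8: input=3 -> V=0 FIRE
t=9: input=3 -> V=0 FIRE
t=10: input=5 -> V=0 FIRE
t=11: input=4 -> V=0 FIRE
t=12: input=3 -> V=0 FIRE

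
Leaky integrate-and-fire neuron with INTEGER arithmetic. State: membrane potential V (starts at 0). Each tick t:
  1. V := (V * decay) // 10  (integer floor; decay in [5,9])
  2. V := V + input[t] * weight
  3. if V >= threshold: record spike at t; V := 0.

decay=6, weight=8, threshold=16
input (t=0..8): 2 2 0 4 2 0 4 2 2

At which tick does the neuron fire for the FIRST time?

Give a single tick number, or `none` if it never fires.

Answer: 0

Derivation:
t=0: input=2 -> V=0 FIRE
t=1: input=2 -> V=0 FIRE
t=2: input=0 -> V=0
t=3: input=4 -> V=0 FIRE
t=4: input=2 -> V=0 FIRE
t=5: input=0 -> V=0
t=6: input=4 -> V=0 FIRE
t=7: input=2 -> V=0 FIRE
t=8: input=2 -> V=0 FIRE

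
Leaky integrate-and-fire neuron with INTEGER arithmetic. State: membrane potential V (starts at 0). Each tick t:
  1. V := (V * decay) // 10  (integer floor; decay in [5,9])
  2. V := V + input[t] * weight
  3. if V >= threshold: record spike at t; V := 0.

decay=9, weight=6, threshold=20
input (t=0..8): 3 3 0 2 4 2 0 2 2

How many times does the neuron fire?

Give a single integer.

t=0: input=3 -> V=18
t=1: input=3 -> V=0 FIRE
t=2: input=0 -> V=0
t=3: input=2 -> V=12
t=4: input=4 -> V=0 FIRE
t=5: input=2 -> V=12
t=6: input=0 -> V=10
t=7: input=2 -> V=0 FIRE
t=8: input=2 -> V=12

Answer: 3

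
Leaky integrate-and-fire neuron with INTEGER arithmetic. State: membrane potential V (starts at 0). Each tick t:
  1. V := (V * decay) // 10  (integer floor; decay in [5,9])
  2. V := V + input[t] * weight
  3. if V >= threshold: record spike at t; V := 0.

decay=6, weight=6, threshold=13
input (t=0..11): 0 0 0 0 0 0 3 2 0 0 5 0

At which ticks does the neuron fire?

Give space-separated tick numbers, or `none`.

Answer: 6 10

Derivation:
t=0: input=0 -> V=0
t=1: input=0 -> V=0
t=2: input=0 -> V=0
t=3: input=0 -> V=0
t=4: input=0 -> V=0
t=5: input=0 -> V=0
t=6: input=3 -> V=0 FIRE
t=7: input=2 -> V=12
t=8: input=0 -> V=7
t=9: input=0 -> V=4
t=10: input=5 -> V=0 FIRE
t=11: input=0 -> V=0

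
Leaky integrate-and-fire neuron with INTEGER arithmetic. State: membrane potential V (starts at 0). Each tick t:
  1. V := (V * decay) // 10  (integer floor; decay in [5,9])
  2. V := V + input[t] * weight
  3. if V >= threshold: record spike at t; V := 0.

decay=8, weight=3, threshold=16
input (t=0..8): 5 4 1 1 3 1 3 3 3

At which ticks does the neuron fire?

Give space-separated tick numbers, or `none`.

t=0: input=5 -> V=15
t=1: input=4 -> V=0 FIRE
t=2: input=1 -> V=3
t=3: input=1 -> V=5
t=4: input=3 -> V=13
t=5: input=1 -> V=13
t=6: input=3 -> V=0 FIRE
t=7: input=3 -> V=9
t=8: input=3 -> V=0 FIRE

Answer: 1 6 8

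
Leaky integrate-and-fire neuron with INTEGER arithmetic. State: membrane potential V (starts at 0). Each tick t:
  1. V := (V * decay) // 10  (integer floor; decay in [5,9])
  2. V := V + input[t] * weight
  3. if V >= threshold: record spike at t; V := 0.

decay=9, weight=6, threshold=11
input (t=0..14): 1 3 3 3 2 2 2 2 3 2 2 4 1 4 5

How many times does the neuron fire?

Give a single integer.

t=0: input=1 -> V=6
t=1: input=3 -> V=0 FIRE
t=2: input=3 -> V=0 FIRE
t=3: input=3 -> V=0 FIRE
t=4: input=2 -> V=0 FIRE
t=5: input=2 -> V=0 FIRE
t=6: input=2 -> V=0 FIRE
t=7: input=2 -> V=0 FIRE
t=8: input=3 -> V=0 FIRE
t=9: input=2 -> V=0 FIRE
t=10: input=2 -> V=0 FIRE
t=11: input=4 -> V=0 FIRE
t=12: input=1 -> V=6
t=13: input=4 -> V=0 FIRE
t=14: input=5 -> V=0 FIRE

Answer: 13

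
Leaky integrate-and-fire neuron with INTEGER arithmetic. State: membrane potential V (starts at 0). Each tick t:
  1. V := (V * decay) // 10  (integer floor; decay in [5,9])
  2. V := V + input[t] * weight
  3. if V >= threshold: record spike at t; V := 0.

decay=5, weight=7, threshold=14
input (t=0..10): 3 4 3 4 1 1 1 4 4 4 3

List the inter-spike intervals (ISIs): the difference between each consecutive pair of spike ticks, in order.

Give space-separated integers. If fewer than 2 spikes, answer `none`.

t=0: input=3 -> V=0 FIRE
t=1: input=4 -> V=0 FIRE
t=2: input=3 -> V=0 FIRE
t=3: input=4 -> V=0 FIRE
t=4: input=1 -> V=7
t=5: input=1 -> V=10
t=6: input=1 -> V=12
t=7: input=4 -> V=0 FIRE
t=8: input=4 -> V=0 FIRE
t=9: input=4 -> V=0 FIRE
t=10: input=3 -> V=0 FIRE

Answer: 1 1 1 4 1 1 1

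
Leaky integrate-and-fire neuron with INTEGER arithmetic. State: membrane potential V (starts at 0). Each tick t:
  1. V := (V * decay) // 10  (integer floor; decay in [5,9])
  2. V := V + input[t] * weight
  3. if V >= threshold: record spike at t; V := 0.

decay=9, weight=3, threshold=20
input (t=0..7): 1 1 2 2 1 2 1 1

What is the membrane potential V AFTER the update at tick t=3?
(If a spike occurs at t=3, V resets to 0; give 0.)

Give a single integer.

Answer: 15

Derivation:
t=0: input=1 -> V=3
t=1: input=1 -> V=5
t=2: input=2 -> V=10
t=3: input=2 -> V=15
t=4: input=1 -> V=16
t=5: input=2 -> V=0 FIRE
t=6: input=1 -> V=3
t=7: input=1 -> V=5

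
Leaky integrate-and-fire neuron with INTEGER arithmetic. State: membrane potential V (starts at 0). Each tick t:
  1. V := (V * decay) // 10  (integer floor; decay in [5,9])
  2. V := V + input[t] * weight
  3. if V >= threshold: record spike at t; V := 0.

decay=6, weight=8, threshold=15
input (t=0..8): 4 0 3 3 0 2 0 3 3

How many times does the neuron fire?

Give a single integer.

Answer: 6

Derivation:
t=0: input=4 -> V=0 FIRE
t=1: input=0 -> V=0
t=2: input=3 -> V=0 FIRE
t=3: input=3 -> V=0 FIRE
t=4: input=0 -> V=0
t=5: input=2 -> V=0 FIRE
t=6: input=0 -> V=0
t=7: input=3 -> V=0 FIRE
t=8: input=3 -> V=0 FIRE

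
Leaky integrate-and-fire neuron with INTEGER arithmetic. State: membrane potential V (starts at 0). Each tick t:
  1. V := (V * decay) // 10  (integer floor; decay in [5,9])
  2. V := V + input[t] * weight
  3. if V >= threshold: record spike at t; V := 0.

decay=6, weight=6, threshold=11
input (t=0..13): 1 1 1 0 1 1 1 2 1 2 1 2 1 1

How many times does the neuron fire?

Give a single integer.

Answer: 5

Derivation:
t=0: input=1 -> V=6
t=1: input=1 -> V=9
t=2: input=1 -> V=0 FIRE
t=3: input=0 -> V=0
t=4: input=1 -> V=6
t=5: input=1 -> V=9
t=6: input=1 -> V=0 FIRE
t=7: input=2 -> V=0 FIRE
t=8: input=1 -> V=6
t=9: input=2 -> V=0 FIRE
t=10: input=1 -> V=6
t=11: input=2 -> V=0 FIRE
t=12: input=1 -> V=6
t=13: input=1 -> V=9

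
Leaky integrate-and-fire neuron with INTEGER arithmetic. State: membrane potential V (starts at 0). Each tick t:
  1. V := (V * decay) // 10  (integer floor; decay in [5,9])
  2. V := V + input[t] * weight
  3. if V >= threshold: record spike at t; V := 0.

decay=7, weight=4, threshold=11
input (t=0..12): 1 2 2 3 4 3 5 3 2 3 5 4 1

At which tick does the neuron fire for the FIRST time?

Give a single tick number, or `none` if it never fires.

Answer: 2

Derivation:
t=0: input=1 -> V=4
t=1: input=2 -> V=10
t=2: input=2 -> V=0 FIRE
t=3: input=3 -> V=0 FIRE
t=4: input=4 -> V=0 FIRE
t=5: input=3 -> V=0 FIRE
t=6: input=5 -> V=0 FIRE
t=7: input=3 -> V=0 FIRE
t=8: input=2 -> V=8
t=9: input=3 -> V=0 FIRE
t=10: input=5 -> V=0 FIRE
t=11: input=4 -> V=0 FIRE
t=12: input=1 -> V=4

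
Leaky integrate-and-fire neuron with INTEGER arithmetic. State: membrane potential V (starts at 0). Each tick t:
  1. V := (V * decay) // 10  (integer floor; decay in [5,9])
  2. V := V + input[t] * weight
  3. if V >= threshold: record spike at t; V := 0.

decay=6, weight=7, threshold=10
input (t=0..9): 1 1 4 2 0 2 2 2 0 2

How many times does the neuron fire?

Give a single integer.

Answer: 7

Derivation:
t=0: input=1 -> V=7
t=1: input=1 -> V=0 FIRE
t=2: input=4 -> V=0 FIRE
t=3: input=2 -> V=0 FIRE
t=4: input=0 -> V=0
t=5: input=2 -> V=0 FIRE
t=6: input=2 -> V=0 FIRE
t=7: input=2 -> V=0 FIRE
t=8: input=0 -> V=0
t=9: input=2 -> V=0 FIRE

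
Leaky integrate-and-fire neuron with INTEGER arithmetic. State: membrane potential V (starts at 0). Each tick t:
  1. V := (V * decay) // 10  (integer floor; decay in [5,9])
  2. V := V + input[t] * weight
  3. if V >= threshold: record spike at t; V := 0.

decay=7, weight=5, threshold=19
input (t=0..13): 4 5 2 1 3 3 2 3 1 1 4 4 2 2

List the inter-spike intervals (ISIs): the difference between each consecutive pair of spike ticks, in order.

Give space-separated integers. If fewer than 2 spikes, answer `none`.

Answer: 1 3 2 4 1

Derivation:
t=0: input=4 -> V=0 FIRE
t=1: input=5 -> V=0 FIRE
t=2: input=2 -> V=10
t=3: input=1 -> V=12
t=4: input=3 -> V=0 FIRE
t=5: input=3 -> V=15
t=6: input=2 -> V=0 FIRE
t=7: input=3 -> V=15
t=8: input=1 -> V=15
t=9: input=1 -> V=15
t=10: input=4 -> V=0 FIRE
t=11: input=4 -> V=0 FIRE
t=12: input=2 -> V=10
t=13: input=2 -> V=17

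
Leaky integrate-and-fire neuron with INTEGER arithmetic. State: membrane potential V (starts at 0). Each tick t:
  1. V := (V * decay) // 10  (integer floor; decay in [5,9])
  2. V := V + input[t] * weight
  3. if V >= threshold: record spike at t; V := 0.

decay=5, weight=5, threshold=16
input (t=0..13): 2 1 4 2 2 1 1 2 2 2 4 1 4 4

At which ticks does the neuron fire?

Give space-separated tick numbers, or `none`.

Answer: 2 8 10 12 13

Derivation:
t=0: input=2 -> V=10
t=1: input=1 -> V=10
t=2: input=4 -> V=0 FIRE
t=3: input=2 -> V=10
t=4: input=2 -> V=15
t=5: input=1 -> V=12
t=6: input=1 -> V=11
t=7: input=2 -> V=15
t=8: input=2 -> V=0 FIRE
t=9: input=2 -> V=10
t=10: input=4 -> V=0 FIRE
t=11: input=1 -> V=5
t=12: input=4 -> V=0 FIRE
t=13: input=4 -> V=0 FIRE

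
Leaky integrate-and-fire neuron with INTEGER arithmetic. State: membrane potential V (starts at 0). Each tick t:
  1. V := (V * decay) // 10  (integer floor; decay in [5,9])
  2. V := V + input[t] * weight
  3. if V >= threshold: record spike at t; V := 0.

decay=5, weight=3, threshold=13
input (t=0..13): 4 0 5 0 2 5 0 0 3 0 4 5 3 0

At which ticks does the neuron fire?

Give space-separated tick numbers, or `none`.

t=0: input=4 -> V=12
t=1: input=0 -> V=6
t=2: input=5 -> V=0 FIRE
t=3: input=0 -> V=0
t=4: input=2 -> V=6
t=5: input=5 -> V=0 FIRE
t=6: input=0 -> V=0
t=7: input=0 -> V=0
t=8: input=3 -> V=9
t=9: input=0 -> V=4
t=10: input=4 -> V=0 FIRE
t=11: input=5 -> V=0 FIRE
t=12: input=3 -> V=9
t=13: input=0 -> V=4

Answer: 2 5 10 11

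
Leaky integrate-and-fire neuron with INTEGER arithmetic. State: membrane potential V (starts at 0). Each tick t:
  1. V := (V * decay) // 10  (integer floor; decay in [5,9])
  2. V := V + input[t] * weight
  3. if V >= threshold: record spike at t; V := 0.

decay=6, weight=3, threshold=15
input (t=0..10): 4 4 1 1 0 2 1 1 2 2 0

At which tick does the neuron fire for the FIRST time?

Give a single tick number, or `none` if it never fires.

t=0: input=4 -> V=12
t=1: input=4 -> V=0 FIRE
t=2: input=1 -> V=3
t=3: input=1 -> V=4
t=4: input=0 -> V=2
t=5: input=2 -> V=7
t=6: input=1 -> V=7
t=7: input=1 -> V=7
t=8: input=2 -> V=10
t=9: input=2 -> V=12
t=10: input=0 -> V=7

Answer: 1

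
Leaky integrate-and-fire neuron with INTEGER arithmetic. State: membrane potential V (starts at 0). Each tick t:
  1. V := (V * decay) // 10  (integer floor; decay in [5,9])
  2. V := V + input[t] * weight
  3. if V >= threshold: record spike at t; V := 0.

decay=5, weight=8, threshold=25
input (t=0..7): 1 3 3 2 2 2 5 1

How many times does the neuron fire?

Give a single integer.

Answer: 3

Derivation:
t=0: input=1 -> V=8
t=1: input=3 -> V=0 FIRE
t=2: input=3 -> V=24
t=3: input=2 -> V=0 FIRE
t=4: input=2 -> V=16
t=5: input=2 -> V=24
t=6: input=5 -> V=0 FIRE
t=7: input=1 -> V=8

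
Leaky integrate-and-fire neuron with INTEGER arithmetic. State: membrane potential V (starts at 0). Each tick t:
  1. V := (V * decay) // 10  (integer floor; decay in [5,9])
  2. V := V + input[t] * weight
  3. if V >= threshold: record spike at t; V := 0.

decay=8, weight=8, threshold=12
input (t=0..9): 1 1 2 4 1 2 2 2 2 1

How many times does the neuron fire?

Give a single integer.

Answer: 7

Derivation:
t=0: input=1 -> V=8
t=1: input=1 -> V=0 FIRE
t=2: input=2 -> V=0 FIRE
t=3: input=4 -> V=0 FIRE
t=4: input=1 -> V=8
t=5: input=2 -> V=0 FIRE
t=6: input=2 -> V=0 FIRE
t=7: input=2 -> V=0 FIRE
t=8: input=2 -> V=0 FIRE
t=9: input=1 -> V=8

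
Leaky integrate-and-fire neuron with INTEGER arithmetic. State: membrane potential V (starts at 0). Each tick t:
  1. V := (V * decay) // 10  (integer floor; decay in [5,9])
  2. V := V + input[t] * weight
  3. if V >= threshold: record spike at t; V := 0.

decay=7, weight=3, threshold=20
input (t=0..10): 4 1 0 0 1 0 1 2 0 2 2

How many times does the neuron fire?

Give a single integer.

t=0: input=4 -> V=12
t=1: input=1 -> V=11
t=2: input=0 -> V=7
t=3: input=0 -> V=4
t=4: input=1 -> V=5
t=5: input=0 -> V=3
t=6: input=1 -> V=5
t=7: input=2 -> V=9
t=8: input=0 -> V=6
t=9: input=2 -> V=10
t=10: input=2 -> V=13

Answer: 0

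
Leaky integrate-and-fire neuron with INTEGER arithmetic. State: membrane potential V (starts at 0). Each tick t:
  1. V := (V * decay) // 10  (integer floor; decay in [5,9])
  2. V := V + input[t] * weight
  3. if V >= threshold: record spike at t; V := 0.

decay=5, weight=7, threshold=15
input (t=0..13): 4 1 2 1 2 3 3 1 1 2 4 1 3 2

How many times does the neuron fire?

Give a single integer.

t=0: input=4 -> V=0 FIRE
t=1: input=1 -> V=7
t=2: input=2 -> V=0 FIRE
t=3: input=1 -> V=7
t=4: input=2 -> V=0 FIRE
t=5: input=3 -> V=0 FIRE
t=6: input=3 -> V=0 FIRE
t=7: input=1 -> V=7
t=8: input=1 -> V=10
t=9: input=2 -> V=0 FIRE
t=10: input=4 -> V=0 FIRE
t=11: input=1 -> V=7
t=12: input=3 -> V=0 FIRE
t=13: input=2 -> V=14

Answer: 8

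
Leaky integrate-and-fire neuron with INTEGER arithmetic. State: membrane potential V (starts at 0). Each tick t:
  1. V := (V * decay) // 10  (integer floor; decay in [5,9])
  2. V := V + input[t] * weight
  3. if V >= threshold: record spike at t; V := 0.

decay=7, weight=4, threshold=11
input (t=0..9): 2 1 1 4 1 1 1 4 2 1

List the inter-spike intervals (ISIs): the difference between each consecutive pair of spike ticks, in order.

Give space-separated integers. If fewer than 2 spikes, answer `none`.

t=0: input=2 -> V=8
t=1: input=1 -> V=9
t=2: input=1 -> V=10
t=3: input=4 -> V=0 FIRE
t=4: input=1 -> V=4
t=5: input=1 -> V=6
t=6: input=1 -> V=8
t=7: input=4 -> V=0 FIRE
t=8: input=2 -> V=8
t=9: input=1 -> V=9

Answer: 4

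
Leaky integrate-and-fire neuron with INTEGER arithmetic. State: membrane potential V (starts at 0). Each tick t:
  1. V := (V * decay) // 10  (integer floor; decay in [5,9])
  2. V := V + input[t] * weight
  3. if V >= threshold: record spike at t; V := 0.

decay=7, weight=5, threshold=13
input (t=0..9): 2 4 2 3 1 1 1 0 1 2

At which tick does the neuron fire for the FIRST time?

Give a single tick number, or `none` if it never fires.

Answer: 1

Derivation:
t=0: input=2 -> V=10
t=1: input=4 -> V=0 FIRE
t=2: input=2 -> V=10
t=3: input=3 -> V=0 FIRE
t=4: input=1 -> V=5
t=5: input=1 -> V=8
t=6: input=1 -> V=10
t=7: input=0 -> V=7
t=8: input=1 -> V=9
t=9: input=2 -> V=0 FIRE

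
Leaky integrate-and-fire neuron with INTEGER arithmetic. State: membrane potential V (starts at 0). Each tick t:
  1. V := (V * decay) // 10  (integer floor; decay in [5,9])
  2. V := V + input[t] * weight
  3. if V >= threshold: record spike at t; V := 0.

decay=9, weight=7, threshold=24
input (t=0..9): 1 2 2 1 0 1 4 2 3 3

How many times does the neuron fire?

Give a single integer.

Answer: 3

Derivation:
t=0: input=1 -> V=7
t=1: input=2 -> V=20
t=2: input=2 -> V=0 FIRE
t=3: input=1 -> V=7
t=4: input=0 -> V=6
t=5: input=1 -> V=12
t=6: input=4 -> V=0 FIRE
t=7: input=2 -> V=14
t=8: input=3 -> V=0 FIRE
t=9: input=3 -> V=21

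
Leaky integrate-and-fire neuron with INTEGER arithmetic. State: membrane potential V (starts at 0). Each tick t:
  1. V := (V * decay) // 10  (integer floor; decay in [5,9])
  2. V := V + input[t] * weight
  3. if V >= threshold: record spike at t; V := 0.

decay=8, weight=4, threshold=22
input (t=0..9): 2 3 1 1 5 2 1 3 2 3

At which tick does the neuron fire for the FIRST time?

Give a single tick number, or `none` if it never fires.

t=0: input=2 -> V=8
t=1: input=3 -> V=18
t=2: input=1 -> V=18
t=3: input=1 -> V=18
t=4: input=5 -> V=0 FIRE
t=5: input=2 -> V=8
t=6: input=1 -> V=10
t=7: input=3 -> V=20
t=8: input=2 -> V=0 FIRE
t=9: input=3 -> V=12

Answer: 4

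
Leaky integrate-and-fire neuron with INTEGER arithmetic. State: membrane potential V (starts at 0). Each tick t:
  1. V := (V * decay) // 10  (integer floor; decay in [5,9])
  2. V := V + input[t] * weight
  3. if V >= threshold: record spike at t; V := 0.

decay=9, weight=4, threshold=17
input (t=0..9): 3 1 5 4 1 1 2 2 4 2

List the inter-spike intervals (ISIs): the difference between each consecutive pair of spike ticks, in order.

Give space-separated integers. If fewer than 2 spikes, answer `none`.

Answer: 2 3 2

Derivation:
t=0: input=3 -> V=12
t=1: input=1 -> V=14
t=2: input=5 -> V=0 FIRE
t=3: input=4 -> V=16
t=4: input=1 -> V=0 FIRE
t=5: input=1 -> V=4
t=6: input=2 -> V=11
t=7: input=2 -> V=0 FIRE
t=8: input=4 -> V=16
t=9: input=2 -> V=0 FIRE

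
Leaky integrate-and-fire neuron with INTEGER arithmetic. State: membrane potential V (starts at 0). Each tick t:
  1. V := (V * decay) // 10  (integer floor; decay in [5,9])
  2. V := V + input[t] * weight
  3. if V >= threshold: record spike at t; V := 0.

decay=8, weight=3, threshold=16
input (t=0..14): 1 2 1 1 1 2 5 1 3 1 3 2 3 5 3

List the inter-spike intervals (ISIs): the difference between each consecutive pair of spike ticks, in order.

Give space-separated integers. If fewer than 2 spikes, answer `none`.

t=0: input=1 -> V=3
t=1: input=2 -> V=8
t=2: input=1 -> V=9
t=3: input=1 -> V=10
t=4: input=1 -> V=11
t=5: input=2 -> V=14
t=6: input=5 -> V=0 FIRE
t=7: input=1 -> V=3
t=8: input=3 -> V=11
t=9: input=1 -> V=11
t=10: input=3 -> V=0 FIRE
t=11: input=2 -> V=6
t=12: input=3 -> V=13
t=13: input=5 -> V=0 FIRE
t=14: input=3 -> V=9

Answer: 4 3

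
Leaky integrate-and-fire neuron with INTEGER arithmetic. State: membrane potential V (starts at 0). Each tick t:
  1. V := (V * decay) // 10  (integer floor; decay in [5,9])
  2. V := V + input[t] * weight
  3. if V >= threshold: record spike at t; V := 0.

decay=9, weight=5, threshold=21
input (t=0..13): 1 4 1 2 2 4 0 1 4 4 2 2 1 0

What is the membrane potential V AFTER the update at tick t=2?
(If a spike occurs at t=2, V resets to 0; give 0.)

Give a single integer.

Answer: 5

Derivation:
t=0: input=1 -> V=5
t=1: input=4 -> V=0 FIRE
t=2: input=1 -> V=5
t=3: input=2 -> V=14
t=4: input=2 -> V=0 FIRE
t=5: input=4 -> V=20
t=6: input=0 -> V=18
t=7: input=1 -> V=0 FIRE
t=8: input=4 -> V=20
t=9: input=4 -> V=0 FIRE
t=10: input=2 -> V=10
t=11: input=2 -> V=19
t=12: input=1 -> V=0 FIRE
t=13: input=0 -> V=0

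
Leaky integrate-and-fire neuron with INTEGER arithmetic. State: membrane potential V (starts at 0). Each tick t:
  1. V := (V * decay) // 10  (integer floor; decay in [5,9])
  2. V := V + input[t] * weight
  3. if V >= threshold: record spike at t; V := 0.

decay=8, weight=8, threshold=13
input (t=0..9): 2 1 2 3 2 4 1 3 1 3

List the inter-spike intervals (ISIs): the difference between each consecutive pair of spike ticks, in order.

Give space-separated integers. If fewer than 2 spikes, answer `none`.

t=0: input=2 -> V=0 FIRE
t=1: input=1 -> V=8
t=2: input=2 -> V=0 FIRE
t=3: input=3 -> V=0 FIRE
t=4: input=2 -> V=0 FIRE
t=5: input=4 -> V=0 FIRE
t=6: input=1 -> V=8
t=7: input=3 -> V=0 FIRE
t=8: input=1 -> V=8
t=9: input=3 -> V=0 FIRE

Answer: 2 1 1 1 2 2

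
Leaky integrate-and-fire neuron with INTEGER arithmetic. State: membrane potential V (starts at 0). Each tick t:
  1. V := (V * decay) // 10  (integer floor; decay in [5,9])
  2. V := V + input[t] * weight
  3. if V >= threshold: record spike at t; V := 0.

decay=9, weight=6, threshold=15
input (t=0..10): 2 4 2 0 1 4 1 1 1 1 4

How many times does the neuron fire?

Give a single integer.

Answer: 5

Derivation:
t=0: input=2 -> V=12
t=1: input=4 -> V=0 FIRE
t=2: input=2 -> V=12
t=3: input=0 -> V=10
t=4: input=1 -> V=0 FIRE
t=5: input=4 -> V=0 FIRE
t=6: input=1 -> V=6
t=7: input=1 -> V=11
t=8: input=1 -> V=0 FIRE
t=9: input=1 -> V=6
t=10: input=4 -> V=0 FIRE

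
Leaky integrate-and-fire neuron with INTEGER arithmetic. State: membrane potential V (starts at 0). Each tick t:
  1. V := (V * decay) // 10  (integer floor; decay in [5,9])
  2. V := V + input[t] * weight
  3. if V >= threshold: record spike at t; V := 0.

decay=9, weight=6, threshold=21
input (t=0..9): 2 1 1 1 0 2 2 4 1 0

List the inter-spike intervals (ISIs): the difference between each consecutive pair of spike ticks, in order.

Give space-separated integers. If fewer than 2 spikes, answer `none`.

Answer: 3 1

Derivation:
t=0: input=2 -> V=12
t=1: input=1 -> V=16
t=2: input=1 -> V=20
t=3: input=1 -> V=0 FIRE
t=4: input=0 -> V=0
t=5: input=2 -> V=12
t=6: input=2 -> V=0 FIRE
t=7: input=4 -> V=0 FIRE
t=8: input=1 -> V=6
t=9: input=0 -> V=5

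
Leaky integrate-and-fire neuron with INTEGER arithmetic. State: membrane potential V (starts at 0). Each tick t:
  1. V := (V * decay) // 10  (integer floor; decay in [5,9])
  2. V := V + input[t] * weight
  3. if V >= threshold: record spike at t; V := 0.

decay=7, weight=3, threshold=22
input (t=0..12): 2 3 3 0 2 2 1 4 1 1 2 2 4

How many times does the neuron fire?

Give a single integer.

Answer: 1

Derivation:
t=0: input=2 -> V=6
t=1: input=3 -> V=13
t=2: input=3 -> V=18
t=3: input=0 -> V=12
t=4: input=2 -> V=14
t=5: input=2 -> V=15
t=6: input=1 -> V=13
t=7: input=4 -> V=21
t=8: input=1 -> V=17
t=9: input=1 -> V=14
t=10: input=2 -> V=15
t=11: input=2 -> V=16
t=12: input=4 -> V=0 FIRE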